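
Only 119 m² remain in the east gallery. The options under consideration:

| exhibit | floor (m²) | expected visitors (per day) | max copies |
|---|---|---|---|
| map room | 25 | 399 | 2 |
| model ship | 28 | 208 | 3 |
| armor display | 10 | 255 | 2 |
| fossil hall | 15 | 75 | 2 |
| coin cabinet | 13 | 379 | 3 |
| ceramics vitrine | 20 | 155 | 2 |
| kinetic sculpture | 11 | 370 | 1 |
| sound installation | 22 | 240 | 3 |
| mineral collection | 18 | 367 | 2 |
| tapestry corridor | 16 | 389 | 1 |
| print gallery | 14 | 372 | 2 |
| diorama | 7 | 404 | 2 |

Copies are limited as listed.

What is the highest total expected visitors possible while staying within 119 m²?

3703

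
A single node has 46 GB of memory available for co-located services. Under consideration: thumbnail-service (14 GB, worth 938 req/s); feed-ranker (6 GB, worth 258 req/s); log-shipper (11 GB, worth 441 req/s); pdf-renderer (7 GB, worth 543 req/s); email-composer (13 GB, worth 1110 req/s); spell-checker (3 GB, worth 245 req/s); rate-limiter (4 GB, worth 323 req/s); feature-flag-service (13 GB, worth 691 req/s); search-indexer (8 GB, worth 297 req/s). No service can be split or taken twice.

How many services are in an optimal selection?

5

Optimal total is 3211.
One optimal bundle: thumbnail-service + pdf-renderer + email-composer + rate-limiter + search-indexer (46 GB).
Any selection reaching 3211 contains exactly 5 services.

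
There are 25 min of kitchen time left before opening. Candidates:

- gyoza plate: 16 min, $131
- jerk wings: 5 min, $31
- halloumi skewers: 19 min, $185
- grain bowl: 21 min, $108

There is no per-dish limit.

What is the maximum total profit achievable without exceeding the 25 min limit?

Ranking by ratio (profit/min): halloumi skewers 9.74, gyoza plate 8.19, jerk wings 6.20, grain bowl 5.14.
Best packing: jerk wings + halloumi skewers — 24 min, 216 total.
Nothing else within 25 min beats 216.

216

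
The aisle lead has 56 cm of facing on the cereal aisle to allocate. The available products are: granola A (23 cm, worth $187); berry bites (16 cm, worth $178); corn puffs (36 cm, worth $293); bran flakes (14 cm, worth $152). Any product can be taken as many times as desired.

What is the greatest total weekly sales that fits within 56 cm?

A density-first pass picks 3×berry bites — 534 at 48 cm.
Replace 3×berry bites with 4×bran flakes: the trade gains 74 net, giving 608 at 56 cm.

608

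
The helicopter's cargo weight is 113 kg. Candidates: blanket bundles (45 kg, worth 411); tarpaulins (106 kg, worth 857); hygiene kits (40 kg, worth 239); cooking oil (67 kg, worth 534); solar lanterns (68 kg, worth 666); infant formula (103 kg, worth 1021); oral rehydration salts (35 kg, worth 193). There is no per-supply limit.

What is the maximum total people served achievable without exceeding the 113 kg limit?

Filling by ratio: infant formula for 1021, with 10 kg left unused.
Dropping infant formula frees 103 kg; slotting in blanket bundles + solar lanterns (113 kg) lifts the total to 1077 at 113 kg.
That's the maximum — no swap from here does better than 1077.

1077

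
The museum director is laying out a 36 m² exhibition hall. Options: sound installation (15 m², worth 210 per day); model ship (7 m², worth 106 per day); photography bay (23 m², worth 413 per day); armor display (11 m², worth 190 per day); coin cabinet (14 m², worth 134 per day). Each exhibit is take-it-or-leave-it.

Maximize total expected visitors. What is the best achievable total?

603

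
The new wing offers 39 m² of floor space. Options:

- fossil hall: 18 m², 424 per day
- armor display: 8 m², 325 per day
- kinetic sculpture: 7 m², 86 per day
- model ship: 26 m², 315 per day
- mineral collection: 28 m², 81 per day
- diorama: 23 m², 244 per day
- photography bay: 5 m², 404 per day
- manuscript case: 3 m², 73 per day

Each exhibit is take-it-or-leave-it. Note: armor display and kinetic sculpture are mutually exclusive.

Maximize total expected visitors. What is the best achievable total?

1226

Fossil hall + armor display + photography bay + manuscript case uses 34 of the 39 m² and totals 1226.
Next best is fossil hall + armor display + photography bay at 1153 (31 m²) — short by 73.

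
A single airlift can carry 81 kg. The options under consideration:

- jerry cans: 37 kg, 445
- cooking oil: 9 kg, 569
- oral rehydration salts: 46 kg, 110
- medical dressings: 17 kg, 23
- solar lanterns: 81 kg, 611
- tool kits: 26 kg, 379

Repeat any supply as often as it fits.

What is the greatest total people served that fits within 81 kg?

The ratio ordering already packs tightly: 9×cooking oil, 81 kg, 5121.
Nothing else within 81 kg beats 5121.

5121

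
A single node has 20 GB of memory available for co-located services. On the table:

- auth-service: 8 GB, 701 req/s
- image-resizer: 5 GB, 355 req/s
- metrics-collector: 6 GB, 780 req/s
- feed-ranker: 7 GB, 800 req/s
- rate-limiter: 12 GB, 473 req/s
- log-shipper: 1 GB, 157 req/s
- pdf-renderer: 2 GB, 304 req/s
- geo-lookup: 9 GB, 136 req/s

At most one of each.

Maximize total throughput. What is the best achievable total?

2239

By throughput per GB: log-shipper 157.00, pdf-renderer 152.00, metrics-collector 130.00 lead.
Taking the top-ratio services first gives metrics-collector + feed-ranker + log-shipper + pdf-renderer for 2041 (16 GB).
Replace log-shipper with image-resizer: the trade gains 198 net, giving 2239 at 20 GB.
The closest alternative, image-resizer + metrics-collector + feed-ranker + log-shipper, reaches only 2092.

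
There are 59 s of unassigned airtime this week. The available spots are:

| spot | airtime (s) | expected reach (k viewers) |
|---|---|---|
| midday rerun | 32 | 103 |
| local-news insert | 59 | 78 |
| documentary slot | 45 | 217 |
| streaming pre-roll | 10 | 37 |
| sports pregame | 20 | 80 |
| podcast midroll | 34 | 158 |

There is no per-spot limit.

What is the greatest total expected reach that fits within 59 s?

254

By expected reach per s: documentary slot 4.82, podcast midroll 4.65, sports pregame 4.00 lead.
Best packing: documentary slot + streaming pre-roll — 55 s, 254 total.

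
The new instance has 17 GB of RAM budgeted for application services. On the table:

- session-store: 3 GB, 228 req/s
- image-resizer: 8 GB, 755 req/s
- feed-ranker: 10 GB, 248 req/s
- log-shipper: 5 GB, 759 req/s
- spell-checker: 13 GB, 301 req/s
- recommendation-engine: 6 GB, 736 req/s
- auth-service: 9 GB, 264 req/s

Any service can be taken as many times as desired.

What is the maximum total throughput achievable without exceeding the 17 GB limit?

Density check — log-shipper 151.80, recommendation-engine 122.67, image-resizer 94.38 are the best per GB.
Taking 3×log-shipper: 15 GB used, 2277 in throughput.
The spare 2 GB is too small for any remaining service, and no exchange beats 2277.

2277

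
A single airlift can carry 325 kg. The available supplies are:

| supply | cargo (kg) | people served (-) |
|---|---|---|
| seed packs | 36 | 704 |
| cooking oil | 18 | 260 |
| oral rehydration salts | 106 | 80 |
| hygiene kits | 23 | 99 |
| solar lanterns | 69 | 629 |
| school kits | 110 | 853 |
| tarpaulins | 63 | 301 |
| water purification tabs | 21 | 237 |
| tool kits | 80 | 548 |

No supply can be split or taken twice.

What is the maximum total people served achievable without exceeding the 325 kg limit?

2994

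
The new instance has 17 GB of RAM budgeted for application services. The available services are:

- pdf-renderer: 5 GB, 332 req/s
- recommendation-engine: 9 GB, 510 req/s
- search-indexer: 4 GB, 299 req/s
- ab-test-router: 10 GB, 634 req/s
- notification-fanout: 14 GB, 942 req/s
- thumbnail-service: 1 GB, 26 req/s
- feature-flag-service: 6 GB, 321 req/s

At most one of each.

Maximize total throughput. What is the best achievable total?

992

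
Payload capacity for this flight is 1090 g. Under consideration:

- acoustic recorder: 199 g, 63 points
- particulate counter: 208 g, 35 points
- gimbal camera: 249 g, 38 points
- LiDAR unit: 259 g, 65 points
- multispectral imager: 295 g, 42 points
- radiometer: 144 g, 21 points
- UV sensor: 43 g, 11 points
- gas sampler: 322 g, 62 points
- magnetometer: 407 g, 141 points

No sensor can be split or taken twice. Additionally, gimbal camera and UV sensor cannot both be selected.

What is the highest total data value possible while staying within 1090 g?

304

Density check — magnetometer 0.35, acoustic recorder 0.32, UV sensor 0.26, LiDAR unit 0.25 are the best per g.
A density-first pass picks acoustic recorder + LiDAR unit + radiometer + UV sensor + magnetometer — 301 at 1052 g.
Replace radiometer and UV sensor with particulate counter: the trade gains 3 net, giving 304 at 1073 g.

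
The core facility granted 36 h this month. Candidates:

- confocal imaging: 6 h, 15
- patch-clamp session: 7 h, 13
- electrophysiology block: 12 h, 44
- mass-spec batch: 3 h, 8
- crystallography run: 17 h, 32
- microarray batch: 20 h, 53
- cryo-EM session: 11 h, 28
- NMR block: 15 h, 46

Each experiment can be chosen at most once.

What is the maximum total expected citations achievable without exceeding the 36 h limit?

The ratio ordering already packs tightly: confocal imaging + electrophysiology block + mass-spec batch + NMR block, 36 h, 113.
That's the maximum — no swap from here does better than 113.

113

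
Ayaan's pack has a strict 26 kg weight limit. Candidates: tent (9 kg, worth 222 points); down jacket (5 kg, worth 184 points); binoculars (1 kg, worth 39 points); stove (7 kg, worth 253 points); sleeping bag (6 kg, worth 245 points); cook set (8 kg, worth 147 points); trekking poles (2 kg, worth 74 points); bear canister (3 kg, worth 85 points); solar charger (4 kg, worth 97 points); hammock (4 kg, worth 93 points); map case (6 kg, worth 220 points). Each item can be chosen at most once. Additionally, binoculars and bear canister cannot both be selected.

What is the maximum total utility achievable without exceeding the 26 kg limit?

Down jacket + stove + sleeping bag + trekking poles + map case uses 26 of the 26 kg and totals 976.
Every other selection either busts 26 kg or breaks a pairing rule or fails to beat 976.

976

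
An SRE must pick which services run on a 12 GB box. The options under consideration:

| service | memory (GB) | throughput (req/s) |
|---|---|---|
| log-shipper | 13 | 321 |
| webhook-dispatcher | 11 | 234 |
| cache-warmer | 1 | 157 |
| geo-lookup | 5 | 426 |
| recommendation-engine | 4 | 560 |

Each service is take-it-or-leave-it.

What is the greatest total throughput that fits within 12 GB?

1143

Taking cache-warmer + geo-lookup + recommendation-engine: 10 GB used, 1143 in throughput.
Runner-up geo-lookup + recommendation-engine tops out at 986.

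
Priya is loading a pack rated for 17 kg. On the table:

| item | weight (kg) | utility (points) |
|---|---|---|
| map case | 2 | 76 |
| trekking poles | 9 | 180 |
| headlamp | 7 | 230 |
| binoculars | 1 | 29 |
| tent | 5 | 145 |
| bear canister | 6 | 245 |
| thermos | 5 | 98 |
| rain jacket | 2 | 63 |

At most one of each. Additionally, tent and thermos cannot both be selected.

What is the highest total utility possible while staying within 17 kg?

614

The ratio ordering already packs tightly: map case + headlamp + bear canister + rain jacket, 17 kg, 614.
An exhaustive check of the 256 subsets confirms 614.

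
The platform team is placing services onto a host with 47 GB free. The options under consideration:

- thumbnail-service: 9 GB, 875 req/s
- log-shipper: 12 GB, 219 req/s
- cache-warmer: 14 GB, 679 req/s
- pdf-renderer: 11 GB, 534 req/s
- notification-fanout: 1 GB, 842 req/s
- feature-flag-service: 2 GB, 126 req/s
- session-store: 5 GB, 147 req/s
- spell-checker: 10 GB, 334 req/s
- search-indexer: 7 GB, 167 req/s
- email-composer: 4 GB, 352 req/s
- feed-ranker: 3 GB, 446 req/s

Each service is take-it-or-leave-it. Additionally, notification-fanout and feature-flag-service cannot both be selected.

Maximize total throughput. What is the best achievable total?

Best packing: thumbnail-service + cache-warmer + pdf-renderer + notification-fanout + session-store + email-composer + feed-ranker — 47 GB, 3875 total.
The closest alternative, thumbnail-service + cache-warmer + pdf-renderer + notification-fanout + email-composer + feed-ranker, reaches only 3728.

3875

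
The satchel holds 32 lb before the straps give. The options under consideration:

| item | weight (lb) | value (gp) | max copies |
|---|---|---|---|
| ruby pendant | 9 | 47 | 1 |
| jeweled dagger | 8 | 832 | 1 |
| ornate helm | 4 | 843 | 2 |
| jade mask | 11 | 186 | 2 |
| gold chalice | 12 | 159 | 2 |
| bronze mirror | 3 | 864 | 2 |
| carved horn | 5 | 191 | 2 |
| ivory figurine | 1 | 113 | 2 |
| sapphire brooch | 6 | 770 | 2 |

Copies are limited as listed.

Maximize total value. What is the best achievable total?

5258

The ratio heuristic lands on 2×ornate helm + 2×bronze mirror + 2×ivory figurine + 2×sapphire brooch (5180) but leaves 4 lb idle.
The 1 lb tied up in ivory figurine is better spent on carved horn — total rises to 5258 (32 lb).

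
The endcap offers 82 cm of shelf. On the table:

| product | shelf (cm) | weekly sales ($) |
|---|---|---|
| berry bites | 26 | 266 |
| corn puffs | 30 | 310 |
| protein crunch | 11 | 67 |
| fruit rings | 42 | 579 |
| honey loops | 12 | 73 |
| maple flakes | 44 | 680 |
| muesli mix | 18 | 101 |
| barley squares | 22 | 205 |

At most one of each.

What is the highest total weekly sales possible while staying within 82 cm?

1019

By weekly sales per cm: maple flakes 15.45, fruit rings 13.79, corn puffs 10.33 lead.
Taking the top-ratio products first gives corn puffs + maple flakes for 990 (74 cm).
Replace corn puffs with berry bites + honey loops: the trade gains 29 net, giving 1019 at 82 cm.
That's the maximum — no swap from here does better than 1019.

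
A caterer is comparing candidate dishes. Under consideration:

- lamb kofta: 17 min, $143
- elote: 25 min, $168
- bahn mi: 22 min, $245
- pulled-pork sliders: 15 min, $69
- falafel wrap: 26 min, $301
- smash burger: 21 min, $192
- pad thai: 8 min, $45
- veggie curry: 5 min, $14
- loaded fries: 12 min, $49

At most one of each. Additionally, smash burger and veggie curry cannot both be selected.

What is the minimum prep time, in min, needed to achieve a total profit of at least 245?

Look for the lowest-prep combination reaching 245.
bahn mi: 245 profit at 22 min.
Any bundle with less than 22 min falls short of 245.

22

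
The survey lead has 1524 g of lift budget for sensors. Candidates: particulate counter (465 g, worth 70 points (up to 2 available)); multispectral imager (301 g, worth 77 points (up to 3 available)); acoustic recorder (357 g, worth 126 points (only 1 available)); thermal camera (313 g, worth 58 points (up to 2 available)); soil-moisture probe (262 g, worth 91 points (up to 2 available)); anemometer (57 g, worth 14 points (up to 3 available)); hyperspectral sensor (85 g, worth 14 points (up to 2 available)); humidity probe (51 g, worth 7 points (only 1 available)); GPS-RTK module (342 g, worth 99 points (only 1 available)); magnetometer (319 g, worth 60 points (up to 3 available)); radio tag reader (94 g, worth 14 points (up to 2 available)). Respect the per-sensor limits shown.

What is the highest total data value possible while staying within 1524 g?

484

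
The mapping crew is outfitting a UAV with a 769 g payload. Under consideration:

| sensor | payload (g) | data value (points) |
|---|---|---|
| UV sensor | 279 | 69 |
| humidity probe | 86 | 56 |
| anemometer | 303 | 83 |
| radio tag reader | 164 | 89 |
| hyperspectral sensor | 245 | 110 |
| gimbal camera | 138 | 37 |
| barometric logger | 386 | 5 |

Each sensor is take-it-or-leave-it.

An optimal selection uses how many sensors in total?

4

Optimal total is 292.
One optimal bundle: humidity probe + radio tag reader + hyperspectral sensor + gimbal camera (633 g).
Every optimal selection uses 4 sensors.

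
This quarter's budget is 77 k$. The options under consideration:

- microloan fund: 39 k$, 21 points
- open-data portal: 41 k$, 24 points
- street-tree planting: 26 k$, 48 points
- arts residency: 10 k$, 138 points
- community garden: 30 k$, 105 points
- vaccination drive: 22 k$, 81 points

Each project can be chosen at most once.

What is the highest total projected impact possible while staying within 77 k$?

324

Arts residency + community garden + vaccination drive uses 62 of the 77 k$ and totals 324.
The spare 15 k$ is too small for any remaining project, and no exchange beats 324.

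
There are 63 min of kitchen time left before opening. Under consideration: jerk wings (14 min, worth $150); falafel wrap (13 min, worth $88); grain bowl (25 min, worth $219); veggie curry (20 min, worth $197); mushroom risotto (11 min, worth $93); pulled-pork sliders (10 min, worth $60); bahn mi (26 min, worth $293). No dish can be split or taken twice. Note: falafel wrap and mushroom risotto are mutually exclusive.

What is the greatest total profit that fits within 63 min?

Density check — bahn mi 11.27, jerk wings 10.71, veggie curry 9.85 are the best per min.
Jerk wings + veggie curry + bahn mi uses 60 of the 63 min and totals 640.
No other feasible combination exceeds 640.

640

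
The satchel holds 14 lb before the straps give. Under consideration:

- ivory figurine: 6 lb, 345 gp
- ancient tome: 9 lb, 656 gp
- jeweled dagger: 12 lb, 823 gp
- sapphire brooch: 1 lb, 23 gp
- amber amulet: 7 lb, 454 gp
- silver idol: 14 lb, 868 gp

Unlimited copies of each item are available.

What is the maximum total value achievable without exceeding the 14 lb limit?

908

Density check — ancient tome 72.89, jeweled dagger 68.58, amber amulet 64.86 are the best per lb.
Greedy by ratio would take ancient tome + 5×sapphire brooch: 14 lb used, total 771.
The 14 lb tied up in ancient tome and 5×sapphire brooch is better spent on 2×amber amulet — total rises to 908 (14 lb).
No other feasible combination exceeds 908.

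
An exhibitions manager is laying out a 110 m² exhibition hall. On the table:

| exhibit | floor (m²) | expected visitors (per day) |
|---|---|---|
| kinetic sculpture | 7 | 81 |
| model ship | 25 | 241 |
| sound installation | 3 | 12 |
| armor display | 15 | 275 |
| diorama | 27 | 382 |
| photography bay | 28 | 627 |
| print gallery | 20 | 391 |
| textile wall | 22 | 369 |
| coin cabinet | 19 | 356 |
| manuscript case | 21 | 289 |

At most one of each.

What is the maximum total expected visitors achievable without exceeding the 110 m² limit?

A density-first pass picks sound installation + armor display + photography bay + print gallery + textile wall + coin cabinet — 2030 at 107 m².
The 18 m² tied up in sound installation and armor display is better spent on manuscript case — total rises to 2032 (110 m²).
No other feasible combination exceeds 2032.

2032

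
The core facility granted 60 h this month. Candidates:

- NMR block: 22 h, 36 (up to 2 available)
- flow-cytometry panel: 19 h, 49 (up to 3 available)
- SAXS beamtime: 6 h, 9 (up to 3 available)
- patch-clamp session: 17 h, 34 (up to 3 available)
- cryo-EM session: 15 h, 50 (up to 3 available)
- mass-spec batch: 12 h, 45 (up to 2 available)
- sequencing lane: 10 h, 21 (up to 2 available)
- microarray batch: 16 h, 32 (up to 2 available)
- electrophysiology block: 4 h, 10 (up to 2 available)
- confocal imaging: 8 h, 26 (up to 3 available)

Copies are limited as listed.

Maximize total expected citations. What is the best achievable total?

202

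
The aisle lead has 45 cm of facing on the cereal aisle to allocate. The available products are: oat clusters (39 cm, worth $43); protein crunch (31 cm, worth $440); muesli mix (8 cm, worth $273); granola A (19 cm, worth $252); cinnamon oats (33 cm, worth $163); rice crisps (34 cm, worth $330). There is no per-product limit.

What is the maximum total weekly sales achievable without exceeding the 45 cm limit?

5×muesli mix uses 40 of the 45 cm and totals 1365.
Every other selection either busts 45 cm or fails to beat 1365.

1365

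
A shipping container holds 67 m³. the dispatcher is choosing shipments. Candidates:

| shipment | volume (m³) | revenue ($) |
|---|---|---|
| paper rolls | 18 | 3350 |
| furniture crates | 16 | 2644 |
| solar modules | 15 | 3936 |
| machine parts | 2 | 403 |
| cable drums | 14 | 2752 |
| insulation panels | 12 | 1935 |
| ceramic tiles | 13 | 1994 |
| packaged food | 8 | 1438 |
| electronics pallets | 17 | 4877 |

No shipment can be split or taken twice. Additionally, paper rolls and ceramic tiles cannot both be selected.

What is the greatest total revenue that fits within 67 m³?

By revenue per m³: electronics pallets 286.88, solar modules 262.40, machine parts 201.50 lead.
Best packing: paper rolls + solar modules + machine parts + cable drums + electronics pallets — 66 m³, 15318 total.

15318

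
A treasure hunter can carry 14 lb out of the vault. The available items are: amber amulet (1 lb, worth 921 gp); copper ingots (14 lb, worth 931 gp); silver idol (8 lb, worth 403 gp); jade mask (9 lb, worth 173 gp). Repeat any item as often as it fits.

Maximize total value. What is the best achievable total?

12894

The ratio ordering already packs tightly: 14×amber amulet, 14 lb, 12894.
Nothing else within 14 lb beats 12894.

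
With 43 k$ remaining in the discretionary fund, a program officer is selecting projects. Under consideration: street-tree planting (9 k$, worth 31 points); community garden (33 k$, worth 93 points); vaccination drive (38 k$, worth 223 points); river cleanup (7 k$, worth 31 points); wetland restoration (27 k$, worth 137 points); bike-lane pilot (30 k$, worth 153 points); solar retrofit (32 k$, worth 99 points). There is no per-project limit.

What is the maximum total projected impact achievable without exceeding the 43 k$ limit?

223

By projected impact per k$: vaccination drive 5.87, bike-lane pilot 5.10, wetland restoration 5.07 lead.
Taking vaccination drive: 38 k$ used, 223 in projected impact.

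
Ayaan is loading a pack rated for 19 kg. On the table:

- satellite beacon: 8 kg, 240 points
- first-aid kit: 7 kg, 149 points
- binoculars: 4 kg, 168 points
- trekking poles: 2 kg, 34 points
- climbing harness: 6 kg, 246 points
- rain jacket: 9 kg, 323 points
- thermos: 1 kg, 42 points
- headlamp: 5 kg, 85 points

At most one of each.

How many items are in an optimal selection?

3

Optimal total is 737.
One optimal bundle: binoculars + climbing harness + rain jacket (19 kg).
Every optimal selection uses 3 items.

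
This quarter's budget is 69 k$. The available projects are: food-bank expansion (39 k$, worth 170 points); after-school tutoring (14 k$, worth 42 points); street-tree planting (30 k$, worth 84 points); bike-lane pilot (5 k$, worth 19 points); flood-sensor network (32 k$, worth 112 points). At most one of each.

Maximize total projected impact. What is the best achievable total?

254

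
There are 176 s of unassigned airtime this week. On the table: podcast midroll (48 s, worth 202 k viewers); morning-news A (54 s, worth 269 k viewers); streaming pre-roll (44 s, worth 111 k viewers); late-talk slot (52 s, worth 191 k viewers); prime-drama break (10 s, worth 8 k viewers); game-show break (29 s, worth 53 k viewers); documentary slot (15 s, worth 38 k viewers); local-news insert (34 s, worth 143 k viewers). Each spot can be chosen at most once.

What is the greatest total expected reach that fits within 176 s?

Greedy by ratio would take podcast midroll + morning-news A + prime-drama break + documentary slot + local-news insert: 161 s used, total 660.
Replace prime-drama break and local-news insert with late-talk slot: the trade gains 40 net, giving 700 at 169 s.

700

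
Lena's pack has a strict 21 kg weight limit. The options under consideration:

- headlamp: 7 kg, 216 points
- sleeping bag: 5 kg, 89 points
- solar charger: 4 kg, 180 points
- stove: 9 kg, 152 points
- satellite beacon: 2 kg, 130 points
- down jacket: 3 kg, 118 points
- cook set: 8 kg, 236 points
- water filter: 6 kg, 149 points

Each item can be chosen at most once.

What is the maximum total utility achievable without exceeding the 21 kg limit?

Ranking by ratio (utility/kg): satellite beacon 65.00, solar charger 45.00, down jacket 39.33.
A density-first pass picks headlamp + sleeping bag + solar charger + satellite beacon + down jacket — 733 at 21 kg.
Dropping sleeping bag and down jacket frees 8 kg; slotting in cook set (8 kg) lifts the total to 762 at 21 kg.
No other feasible combination exceeds 762.

762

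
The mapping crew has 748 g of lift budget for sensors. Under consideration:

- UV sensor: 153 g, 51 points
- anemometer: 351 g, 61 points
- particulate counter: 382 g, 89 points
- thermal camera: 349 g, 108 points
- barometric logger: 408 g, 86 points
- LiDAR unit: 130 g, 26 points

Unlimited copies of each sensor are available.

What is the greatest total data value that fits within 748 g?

230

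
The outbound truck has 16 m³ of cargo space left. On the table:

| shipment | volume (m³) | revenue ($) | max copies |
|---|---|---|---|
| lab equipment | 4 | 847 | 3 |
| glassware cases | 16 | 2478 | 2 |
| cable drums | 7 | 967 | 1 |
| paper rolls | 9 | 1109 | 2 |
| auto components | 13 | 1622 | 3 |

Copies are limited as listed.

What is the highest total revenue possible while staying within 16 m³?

Taking the top-ratio shipments first gives 3×lab equipment for 2541 (12 m³).
Replace lab equipment with cable drums: the trade gains 120 net, giving 2661 at 15 m³.

2661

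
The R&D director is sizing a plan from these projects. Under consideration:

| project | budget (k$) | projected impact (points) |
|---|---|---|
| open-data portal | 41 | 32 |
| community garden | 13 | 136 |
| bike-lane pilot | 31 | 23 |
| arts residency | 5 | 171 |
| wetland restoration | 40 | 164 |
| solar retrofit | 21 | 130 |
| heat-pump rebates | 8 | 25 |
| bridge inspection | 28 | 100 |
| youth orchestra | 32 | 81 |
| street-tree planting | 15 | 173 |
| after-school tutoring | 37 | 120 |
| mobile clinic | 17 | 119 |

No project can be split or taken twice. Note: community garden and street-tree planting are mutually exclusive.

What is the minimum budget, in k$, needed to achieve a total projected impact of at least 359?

28

Look for the lowest-budget combination reaching 359.
Taking arts residency + heat-pump rebates + street-tree planting gives 369 (≥ 359) for 28 k$.
Below 28 k$ the best achievable stays under 359.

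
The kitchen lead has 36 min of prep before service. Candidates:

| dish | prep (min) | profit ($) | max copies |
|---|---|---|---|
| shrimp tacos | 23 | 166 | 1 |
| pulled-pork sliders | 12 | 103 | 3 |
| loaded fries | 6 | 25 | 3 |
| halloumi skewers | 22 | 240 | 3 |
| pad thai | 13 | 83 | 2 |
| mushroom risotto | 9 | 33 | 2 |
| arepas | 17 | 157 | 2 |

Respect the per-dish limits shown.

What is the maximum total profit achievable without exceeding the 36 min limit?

Ranking by ratio (profit/min): halloumi skewers 10.91, arepas 9.24, pulled-pork sliders 8.58, shrimp tacos 7.22.
The ratio ordering already packs tightly: pulled-pork sliders + halloumi skewers, 34 min, 343.
Every other selection either busts 36 min or exceeds an availability limit or fails to beat 343.

343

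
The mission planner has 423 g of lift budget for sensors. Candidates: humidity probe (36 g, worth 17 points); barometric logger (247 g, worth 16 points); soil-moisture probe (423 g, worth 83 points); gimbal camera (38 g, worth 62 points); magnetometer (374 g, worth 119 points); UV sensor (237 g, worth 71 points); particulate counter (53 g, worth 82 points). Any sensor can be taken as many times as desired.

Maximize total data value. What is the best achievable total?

Taking 11×gimbal camera: 418 g used, 682 in data value.
That's the maximum — no swap from here does better than 682.

682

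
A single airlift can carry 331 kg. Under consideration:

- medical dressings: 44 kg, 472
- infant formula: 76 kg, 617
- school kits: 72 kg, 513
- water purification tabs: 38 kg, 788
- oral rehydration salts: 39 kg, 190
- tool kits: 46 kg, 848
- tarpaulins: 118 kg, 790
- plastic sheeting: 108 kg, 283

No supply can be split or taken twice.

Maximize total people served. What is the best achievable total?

3515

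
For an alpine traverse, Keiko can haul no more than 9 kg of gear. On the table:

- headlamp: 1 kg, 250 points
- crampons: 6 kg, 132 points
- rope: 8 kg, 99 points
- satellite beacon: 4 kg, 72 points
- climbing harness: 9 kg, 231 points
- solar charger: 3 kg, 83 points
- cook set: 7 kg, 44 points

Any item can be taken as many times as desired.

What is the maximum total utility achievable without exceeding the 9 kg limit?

2250

The ratio ordering already packs tightly: 9×headlamp, 9 kg, 2250.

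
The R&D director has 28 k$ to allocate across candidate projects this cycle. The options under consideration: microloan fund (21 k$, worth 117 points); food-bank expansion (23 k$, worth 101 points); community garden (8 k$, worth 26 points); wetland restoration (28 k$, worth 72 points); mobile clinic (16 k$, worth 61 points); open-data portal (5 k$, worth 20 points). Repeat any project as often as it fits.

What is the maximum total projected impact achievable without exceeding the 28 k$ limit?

Density check — microloan fund 5.57, food-bank expansion 4.39, open-data portal 4.00 are the best per k$.
Taking microloan fund + open-data portal: 26 k$ used, 137 in projected impact.

137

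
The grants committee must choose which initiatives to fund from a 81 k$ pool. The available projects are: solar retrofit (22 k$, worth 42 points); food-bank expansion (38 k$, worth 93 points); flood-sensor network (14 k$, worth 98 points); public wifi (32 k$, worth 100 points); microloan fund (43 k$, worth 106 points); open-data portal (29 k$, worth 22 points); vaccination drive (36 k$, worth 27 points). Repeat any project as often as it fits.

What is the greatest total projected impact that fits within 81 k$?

490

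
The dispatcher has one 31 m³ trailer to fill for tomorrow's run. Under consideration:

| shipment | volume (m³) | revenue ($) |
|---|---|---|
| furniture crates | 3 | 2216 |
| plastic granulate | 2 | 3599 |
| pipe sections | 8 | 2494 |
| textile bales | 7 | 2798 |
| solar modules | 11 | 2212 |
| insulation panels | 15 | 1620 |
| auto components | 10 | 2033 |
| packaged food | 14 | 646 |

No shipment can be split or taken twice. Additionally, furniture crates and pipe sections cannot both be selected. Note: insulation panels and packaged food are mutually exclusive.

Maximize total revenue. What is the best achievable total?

11103

Taking plastic granulate + pipe sections + textile bales + solar modules: 28 m³ used, 11103 in revenue.
Next best is plastic granulate + pipe sections + textile bales + auto components at 10924 (27 m³) — short by 179.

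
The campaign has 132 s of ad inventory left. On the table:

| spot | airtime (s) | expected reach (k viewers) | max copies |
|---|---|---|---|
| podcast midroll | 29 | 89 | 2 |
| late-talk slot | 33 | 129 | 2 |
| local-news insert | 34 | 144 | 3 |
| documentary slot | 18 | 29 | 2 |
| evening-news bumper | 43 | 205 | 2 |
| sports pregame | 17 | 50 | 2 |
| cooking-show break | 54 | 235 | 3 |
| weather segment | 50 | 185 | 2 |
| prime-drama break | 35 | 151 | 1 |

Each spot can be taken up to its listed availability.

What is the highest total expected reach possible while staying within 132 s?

The ratio heuristic lands on 2×evening-news bumper + prime-drama break (561) but leaves 11 s idle.
Dropping evening-news bumper frees 43 s; slotting in cooking-show break (54 s) lifts the total to 591 at 132 s.
No other feasible combination exceeds 591.

591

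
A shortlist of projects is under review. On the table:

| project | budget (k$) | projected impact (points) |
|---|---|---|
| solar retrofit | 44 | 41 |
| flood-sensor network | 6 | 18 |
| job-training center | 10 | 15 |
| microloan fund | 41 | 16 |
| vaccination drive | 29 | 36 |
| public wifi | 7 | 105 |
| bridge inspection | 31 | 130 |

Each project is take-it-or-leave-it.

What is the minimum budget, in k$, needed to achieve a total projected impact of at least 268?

54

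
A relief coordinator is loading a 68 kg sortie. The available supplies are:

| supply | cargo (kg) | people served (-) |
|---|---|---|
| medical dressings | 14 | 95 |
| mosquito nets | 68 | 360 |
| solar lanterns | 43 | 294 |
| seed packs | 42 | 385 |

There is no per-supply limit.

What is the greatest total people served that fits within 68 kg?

Ranking by ratio (people served/kg): seed packs 9.17, solar lanterns 6.84, medical dressings 6.79, mosquito nets 5.29.
The ratio ordering already packs tightly: medical dressings + seed packs, 56 kg, 480.
That's the maximum — no swap from here does better than 480.

480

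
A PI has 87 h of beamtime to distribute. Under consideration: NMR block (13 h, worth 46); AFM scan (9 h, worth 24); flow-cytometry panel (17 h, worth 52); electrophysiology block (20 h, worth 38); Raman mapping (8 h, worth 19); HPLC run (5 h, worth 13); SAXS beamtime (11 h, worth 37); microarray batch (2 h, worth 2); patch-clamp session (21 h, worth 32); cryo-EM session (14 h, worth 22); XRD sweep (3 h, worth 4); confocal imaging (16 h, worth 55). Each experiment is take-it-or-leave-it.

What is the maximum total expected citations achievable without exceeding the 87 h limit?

Best packing: NMR block + AFM scan + flow-cytometry panel + electrophysiology block + SAXS beamtime + confocal imaging — 86 h, 252 total.

252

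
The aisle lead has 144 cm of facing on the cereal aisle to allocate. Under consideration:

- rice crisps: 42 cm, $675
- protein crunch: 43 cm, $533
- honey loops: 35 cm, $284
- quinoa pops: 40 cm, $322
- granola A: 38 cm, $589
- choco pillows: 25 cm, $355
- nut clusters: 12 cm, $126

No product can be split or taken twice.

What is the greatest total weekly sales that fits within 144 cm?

1923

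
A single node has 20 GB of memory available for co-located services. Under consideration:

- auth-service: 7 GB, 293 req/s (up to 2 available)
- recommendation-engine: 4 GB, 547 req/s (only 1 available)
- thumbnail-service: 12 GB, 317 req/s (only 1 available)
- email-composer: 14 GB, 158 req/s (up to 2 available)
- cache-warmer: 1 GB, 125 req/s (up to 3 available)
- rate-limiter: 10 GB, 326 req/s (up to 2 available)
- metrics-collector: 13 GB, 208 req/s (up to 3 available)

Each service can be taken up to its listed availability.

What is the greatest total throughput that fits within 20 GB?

1383

A density-first pass picks auth-service + recommendation-engine + 3×cache-warmer — 1215 at 14 GB.
The 1 GB tied up in cache-warmer is better spent on auth-service — total rises to 1383 (20 GB).
No other feasible combination exceeds 1383.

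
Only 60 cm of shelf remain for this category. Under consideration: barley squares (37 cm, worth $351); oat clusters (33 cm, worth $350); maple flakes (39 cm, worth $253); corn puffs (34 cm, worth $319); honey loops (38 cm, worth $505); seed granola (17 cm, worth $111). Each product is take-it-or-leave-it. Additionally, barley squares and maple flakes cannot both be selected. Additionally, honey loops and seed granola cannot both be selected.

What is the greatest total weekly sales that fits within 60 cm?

Ranking by ratio (weekly sales/cm): honey loops 13.29, oat clusters 10.61, barley squares 9.49, corn puffs 9.38.
Taking honey loops: 38 cm used, 505 in weekly sales.
An exhaustive check of the 64 subsets confirms 505.

505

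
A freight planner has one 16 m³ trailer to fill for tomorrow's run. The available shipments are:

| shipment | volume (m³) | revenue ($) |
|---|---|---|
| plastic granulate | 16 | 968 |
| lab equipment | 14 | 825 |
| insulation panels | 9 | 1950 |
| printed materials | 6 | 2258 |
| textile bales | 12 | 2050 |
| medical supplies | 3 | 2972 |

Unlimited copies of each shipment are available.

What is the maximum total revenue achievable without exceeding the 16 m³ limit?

The ratio ordering already packs tightly: 5×medical supplies, 15 m³, 14860.
Nothing else within 16 m³ beats 14860.

14860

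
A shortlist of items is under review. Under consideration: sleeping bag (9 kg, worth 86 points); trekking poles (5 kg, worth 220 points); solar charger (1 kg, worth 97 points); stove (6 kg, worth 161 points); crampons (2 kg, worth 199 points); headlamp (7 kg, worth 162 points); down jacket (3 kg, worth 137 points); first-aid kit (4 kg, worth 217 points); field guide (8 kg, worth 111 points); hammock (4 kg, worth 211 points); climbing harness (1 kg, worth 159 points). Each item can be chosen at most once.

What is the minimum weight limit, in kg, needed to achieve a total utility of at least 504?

7

Minimise kg subject to total utility ≥ 504.
solar charger + crampons + first-aid kit reaches 513 using 7 kg.
No combination under 7 kg hits 504.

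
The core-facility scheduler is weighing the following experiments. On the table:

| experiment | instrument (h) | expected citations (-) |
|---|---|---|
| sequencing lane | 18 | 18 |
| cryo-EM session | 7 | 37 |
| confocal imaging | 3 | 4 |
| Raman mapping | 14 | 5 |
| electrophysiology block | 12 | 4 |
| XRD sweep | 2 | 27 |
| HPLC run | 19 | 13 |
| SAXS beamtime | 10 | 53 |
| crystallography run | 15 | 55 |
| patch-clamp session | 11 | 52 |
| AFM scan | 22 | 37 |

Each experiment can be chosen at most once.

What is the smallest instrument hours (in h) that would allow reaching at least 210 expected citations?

Need the lightest bundle worth ≥ 210.
cryo-EM session + XRD sweep + SAXS beamtime + crystallography run + patch-clamp session: 224 expected citations at 45 h.
No combination under 45 h hits 210.

45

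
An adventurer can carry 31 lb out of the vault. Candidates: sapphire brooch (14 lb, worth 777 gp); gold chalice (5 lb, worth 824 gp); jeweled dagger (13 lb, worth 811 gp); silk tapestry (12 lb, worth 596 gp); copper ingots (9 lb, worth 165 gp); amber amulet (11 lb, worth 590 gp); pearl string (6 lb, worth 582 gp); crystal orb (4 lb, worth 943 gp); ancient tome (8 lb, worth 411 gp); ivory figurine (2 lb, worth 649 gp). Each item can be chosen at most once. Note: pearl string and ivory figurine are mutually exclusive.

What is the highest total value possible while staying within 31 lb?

3423

Best packing: gold chalice + silk tapestry + crystal orb + ancient tome + ivory figurine — 31 lb, 3423 total.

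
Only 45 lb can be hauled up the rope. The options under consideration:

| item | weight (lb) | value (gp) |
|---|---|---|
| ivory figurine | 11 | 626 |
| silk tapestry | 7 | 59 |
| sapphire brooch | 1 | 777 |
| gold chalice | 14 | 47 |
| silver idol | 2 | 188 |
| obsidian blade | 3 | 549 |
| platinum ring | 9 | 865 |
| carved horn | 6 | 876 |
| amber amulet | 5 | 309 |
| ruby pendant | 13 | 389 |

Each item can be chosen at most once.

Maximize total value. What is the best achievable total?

By value per lb: sapphire brooch 777.00, obsidian blade 183.00, carved horn 146.00 lead.
Greedy by ratio would take ivory figurine + silk tapestry + sapphire brooch + silver idol + obsidian blade + platinum ring + carved horn + amber amulet: 44 lb used, total 4249.
Replace silk tapestry and amber amulet with ruby pendant: the trade gains 21 net, giving 4270 at 45 lb.
Every other selection either busts 45 lb or fails to beat 4270.

4270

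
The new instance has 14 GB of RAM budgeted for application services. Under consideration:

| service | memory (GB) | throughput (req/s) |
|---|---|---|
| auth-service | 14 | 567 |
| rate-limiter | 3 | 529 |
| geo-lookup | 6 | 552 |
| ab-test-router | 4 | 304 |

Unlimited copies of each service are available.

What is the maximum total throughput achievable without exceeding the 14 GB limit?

Best packing: 4×rate-limiter — 12 GB, 2116 total.
That's the maximum — no swap from here does better than 2116.

2116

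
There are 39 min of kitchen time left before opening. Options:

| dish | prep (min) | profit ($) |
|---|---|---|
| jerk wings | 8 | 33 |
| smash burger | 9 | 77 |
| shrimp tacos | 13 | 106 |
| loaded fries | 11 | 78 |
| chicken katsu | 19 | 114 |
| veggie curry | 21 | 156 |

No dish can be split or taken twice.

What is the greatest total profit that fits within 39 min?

269

The ratio heuristic lands on smash burger + shrimp tacos + loaded fries (261) but leaves 6 min idle.
The 13 min tied up in shrimp tacos is better spent on chicken katsu — total rises to 269 (39 min).
Next best is jerk wings + smash burger + veggie curry at 266 (38 min) — short by 3.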